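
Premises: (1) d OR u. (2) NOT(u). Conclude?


Disjunctive syllogism: from (P ∨ Q) and ¬P, infer Q.
One disjunct, 'u', is ruled out; the other must hold.

d


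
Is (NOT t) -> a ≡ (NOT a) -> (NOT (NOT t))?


Compare truth tables:
a | t | φ | ψ
-------------
F | F | F | F
T | F | T | T
F | T | T | T
T | T | T | T
The columns φ and ψ agree on every row.

Yes, they are logically equivalent.


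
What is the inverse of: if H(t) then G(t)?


The inverse of (P → Q) is (¬P → ¬Q). It is equivalent to the converse, not to the original.
Here P = 'H(t)' and Q = 'G(t)'.

If not (H(t)), then not (G(t)).


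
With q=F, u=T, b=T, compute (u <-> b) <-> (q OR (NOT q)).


Substitute q=F, u=T, b=T:
u <-> b = T <-> T = T
NOT q = T
q OR (NOT q) = F OR T = T
(u <-> b) <-> (q OR (NOT q)) = T <-> T = T

T


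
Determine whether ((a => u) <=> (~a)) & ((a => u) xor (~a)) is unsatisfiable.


Truth table over {a, u}:
a | u | φ
---------
False | False | False
True | False | False
False | True | False
True | True | False
Every row is false.

Yes, it is a contradiction.


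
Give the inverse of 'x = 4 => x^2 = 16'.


The inverse of (P → Q) is (¬P → ¬Q). It is equivalent to the converse, not to the original.
Here P = 'x = 4' and Q = 'x^2 = 16'.

If not (x = 4), then not (x^2 = 16).


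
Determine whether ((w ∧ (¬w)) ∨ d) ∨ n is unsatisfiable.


Truth table over {d, n, w}:
d | n | w | φ
-------------
F | F | F | F
T | F | F | T
F | T | F | T
T | T | F | T
F | F | T | F
T | F | T | T
F | T | T | T
T | T | T | T
Satisfying assignment at row 2: d=T, n=F, w=F gives T.

No, it is not a contradiction.


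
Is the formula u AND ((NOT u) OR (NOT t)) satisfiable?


Search for a satisfying assignment over {t, u}.
Try t=F, u=T: the formula evaluates to T.
A satisfying assignment exists.

Satisfiable.


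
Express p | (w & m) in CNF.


Step 1: Distribute ∨ over ∧: p ∨ (w ∧ m) = (p ∨ w) ∧ (p ∨ m).

(p | w) & (p | m)


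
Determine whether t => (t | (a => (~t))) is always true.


Build the truth table over {a, t}:
a | t | φ
---------
False | False | True
True | False | True
False | True | True
True | True | True
Every row evaluates to true.

Yes, it is a tautology.


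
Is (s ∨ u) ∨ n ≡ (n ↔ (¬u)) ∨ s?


Compare truth tables:
n | s | u | φ | ψ
-----------------
F | F | F | F | F
T | F | F | T | T
F | T | F | T | T
T | T | F | T | T
F | F | T | T | T
T | F | T | T | F
F | T | T | T | T
T | T | T | T | T
They differ at row 6 (n=T, s=F, u=T): φ=T but ψ=F.

No, they are not logically equivalent.


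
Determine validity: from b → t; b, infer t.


This matches the form of modus ponens: the conclusion follows in every model of the premises.

Valid.


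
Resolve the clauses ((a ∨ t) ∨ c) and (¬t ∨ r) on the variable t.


The clauses contain complementary literals t and ¬t.
Resolution eliminates this pair and disjoins the remaining literals (merging duplicates).

((c ∨ a) ∨ r)


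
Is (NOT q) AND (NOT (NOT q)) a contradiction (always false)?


Truth table over {q}:
q | φ
-----
F | F
T | F
Every row is false.

Yes, it is a contradiction.


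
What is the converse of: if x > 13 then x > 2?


The converse of (P → Q) is (Q → P). It is not in general equivalent to the original.
Here P = 'x > 13' and Q = 'x > 2'.

If x > 2, then x > 13.


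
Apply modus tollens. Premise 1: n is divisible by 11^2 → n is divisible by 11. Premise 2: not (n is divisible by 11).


Modus tollens: from (P → Q) and ¬Q, infer ¬P.
Q = 'n is divisible by 11' is denied; since P → Q, P must also fail.

Not (n is divisible by 11^2).


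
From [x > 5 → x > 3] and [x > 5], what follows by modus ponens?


Modus ponens: from (P → Q) and P, infer Q.
P = 'x > 5' is asserted, and P → Q holds, so Q follows.

x > 3.


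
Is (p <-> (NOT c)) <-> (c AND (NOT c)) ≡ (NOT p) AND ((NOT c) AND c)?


Compare truth tables:
c | p | φ | ψ
-------------
F | F | T | F
T | F | F | F
F | T | F | F
T | T | T | F
They differ at row 1 (c=F, p=F): φ=T but ψ=F.

No, they are not logically equivalent.


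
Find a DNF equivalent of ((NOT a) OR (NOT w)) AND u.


Step 1: Distribute ∧ over ∨: ((¬a) ∨ (¬w)) ∧ u = ((¬a) ∧ u) ∨ ((¬w) ∧ u).

((NOT a) AND u) OR ((NOT w) AND u)


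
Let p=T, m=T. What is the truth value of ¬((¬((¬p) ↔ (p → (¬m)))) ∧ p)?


Substitute p=T, m=T:
¬p = F
¬m = F
p → (¬m) = T → F = F
(¬p) ↔ (p → (¬m)) = F ↔ F = T
¬((¬p) ↔ (p → (¬m))) = F
(¬((¬p) ↔ (p → (¬m)))) ∧ p = F ∧ T = F
¬((¬((¬p) ↔ (p → (¬m)))) ∧ p) = T

T


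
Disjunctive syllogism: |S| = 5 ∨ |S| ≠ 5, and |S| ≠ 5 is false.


Disjunctive syllogism: from (P ∨ Q) and ¬P, infer Q.
One disjunct, '|S| ≠ 5', is ruled out; the other must hold.

|S| = 5


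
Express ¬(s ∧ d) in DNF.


Step 1: Apply De Morgan: ¬(s ∧ d) = ¬s ∨ ¬d.

(¬s) ∨ (¬d)


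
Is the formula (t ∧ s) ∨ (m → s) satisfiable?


Search for a satisfying assignment over {m, s, t}.
Try m=F, s=F, t=F: the formula evaluates to T.
A satisfying assignment exists.

Satisfiable.


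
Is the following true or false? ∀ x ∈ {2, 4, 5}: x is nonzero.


Evaluate the predicate on each element: 2:T, 4:T, 5:T.
Every element satisfies the predicate.

T


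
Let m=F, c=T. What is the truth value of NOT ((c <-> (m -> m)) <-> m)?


Substitute m=F, c=T:
m -> m = F -> F = T
c <-> (m -> m) = T <-> T = T
(c <-> (m -> m)) <-> m = T <-> F = F
NOT ((c <-> (m -> m)) <-> m) = T

T


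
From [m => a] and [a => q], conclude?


Hypothetical syllogism: from (P → Q) and (Q → R), infer (P → R).
Chain the two implications through the shared middle term 'a'.

m => q


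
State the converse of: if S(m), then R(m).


The converse of (P → Q) is (Q → P). It is not in general equivalent to the original.
Here P = 'S(m)' and Q = 'R(m)'.

If R(m), then S(m).


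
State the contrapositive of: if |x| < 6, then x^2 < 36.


The contrapositive of (P → Q) is (¬Q → ¬P); it is logically equivalent to the original.
Here P = '|x| < 6' and Q = 'x^2 < 36'.

If not (x^2 < 36), then not (|x| < 6).


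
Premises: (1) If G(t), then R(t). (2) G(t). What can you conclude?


Modus ponens: from (P → Q) and P, infer Q.
P = 'G(t)' is asserted, and P → Q holds, so Q follows.

R(t).


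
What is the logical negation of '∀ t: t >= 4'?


¬(∀ x: φ) = ∃ x: ¬φ, and ¬(∃ x: φ) = ∀ x: ¬φ.
Apply to the universal statement.

∃ t: ¬(t >= 4)


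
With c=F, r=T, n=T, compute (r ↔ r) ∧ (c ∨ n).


Substitute c=F, r=T, n=T:
r ↔ r = T ↔ T = T
c ∨ n = F ∨ T = T
(r ↔ r) ∧ (c ∨ n) = T ∧ T = T

T


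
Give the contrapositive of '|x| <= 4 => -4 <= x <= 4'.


The contrapositive of (P → Q) is (¬Q → ¬P); it is logically equivalent to the original.
Here P = '|x| <= 4' and Q = '-4 <= x <= 4'.

If not (-4 <= x <= 4), then not (|x| <= 4).


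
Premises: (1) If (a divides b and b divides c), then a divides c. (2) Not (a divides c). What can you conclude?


Modus tollens: from (P → Q) and ¬Q, infer ¬P.
Q = 'a divides c' is denied; since P → Q, P must also fail.

Not ((a divides b and b divides c)).


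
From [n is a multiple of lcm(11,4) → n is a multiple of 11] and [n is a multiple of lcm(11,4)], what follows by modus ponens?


Modus ponens: from (P → Q) and P, infer Q.
P = 'n is a multiple of lcm(11,4)' is asserted, and P → Q holds, so Q follows.

n is a multiple of 11.


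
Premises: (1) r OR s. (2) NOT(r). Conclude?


Disjunctive syllogism: from (P ∨ Q) and ¬P, infer Q.
One disjunct, 'r', is ruled out; the other must hold.

s


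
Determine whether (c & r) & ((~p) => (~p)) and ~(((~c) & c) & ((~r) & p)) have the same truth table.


Compare truth tables:
c | p | r | φ | ψ
-----------------
False | False | False | False | True
True | False | False | False | True
False | True | False | False | True
True | True | False | False | True
False | False | True | False | True
True | False | True | True | True
False | True | True | False | True
True | True | True | True | True
They differ at row 1 (c=False, p=False, r=False): φ=False but ψ=True.

No, they are not logically equivalent.


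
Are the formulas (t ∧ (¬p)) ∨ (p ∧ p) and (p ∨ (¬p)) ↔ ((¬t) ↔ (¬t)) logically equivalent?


Compare truth tables:
p | t | φ | ψ
-------------
F | F | F | T
T | F | T | T
F | T | T | T
T | T | T | T
They differ at row 1 (p=F, t=F): φ=F but ψ=T.

No, they are not logically equivalent.


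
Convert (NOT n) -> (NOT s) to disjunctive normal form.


Step 1: Rewrite (¬n) → (¬s) as ¬(¬n) ∨ (¬s).
Step 2: Eliminate any double negations (¬¬X = X).

n OR (NOT s)


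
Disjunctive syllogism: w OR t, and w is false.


Disjunctive syllogism: from (P ∨ Q) and ¬P, infer Q.
One disjunct, 'w', is ruled out; the other must hold.

t


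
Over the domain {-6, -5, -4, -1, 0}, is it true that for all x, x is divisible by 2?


Evaluate the predicate on each element: -6:T, -5:F, -4:T, -1:F, 0:T.
Counterexample x = -5 fails the predicate.

F


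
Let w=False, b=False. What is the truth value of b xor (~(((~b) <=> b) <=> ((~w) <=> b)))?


Substitute w=False, b=False:
~b = True
(~b) <=> b = True <=> False = False
~w = True
(~w) <=> b = True <=> False = False
((~b) <=> b) <=> ((~w) <=> b) = False <=> False = True
~(((~b) <=> b) <=> ((~w) <=> b)) = False
b xor (~(((~b) <=> b) <=> ((~w) <=> b))) = False xor False = False

False


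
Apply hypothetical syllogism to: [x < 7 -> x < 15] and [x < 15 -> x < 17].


Hypothetical syllogism: from (P → Q) and (Q → R), infer (P → R).
Chain the two implications through the shared middle term 'x < 15'.

x < 7 -> x < 17


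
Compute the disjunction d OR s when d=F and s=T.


Disjunction is false only when both operands are false.
Substitute: d=F, s=T.
F OR T evaluates to T.

T


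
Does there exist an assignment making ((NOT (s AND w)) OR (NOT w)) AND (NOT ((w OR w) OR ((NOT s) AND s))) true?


Search for a satisfying assignment over {s, w}.
Try s=F, w=F: the formula evaluates to T.
A satisfying assignment exists.

Satisfiable.


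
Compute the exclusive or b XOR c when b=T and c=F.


Exclusive or is true when exactly one operand is true.
Substitute: b=T, c=F.
T XOR F evaluates to T.

T


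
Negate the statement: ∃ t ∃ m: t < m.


Negation flips each quantifier (∀↔∃) and negates the inner predicate.
¬(∃ t ∃ m: φ) = ∀ t ∀ m: ¬φ.

∀ t ∀ m: ¬(t < m)


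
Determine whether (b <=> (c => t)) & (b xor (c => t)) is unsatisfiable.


Truth table over {b, c, t}:
b | c | t | φ
-------------
False | False | False | False
True | False | False | False
False | True | False | False
True | True | False | False
False | False | True | False
True | False | True | False
False | True | True | False
True | True | True | False
Every row is false.

Yes, it is a contradiction.


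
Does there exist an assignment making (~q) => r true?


Search for a satisfying assignment over {q, r}.
Try q=True, r=False: the formula evaluates to True.
A satisfying assignment exists.

Satisfiable.


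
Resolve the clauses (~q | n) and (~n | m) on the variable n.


The clauses contain complementary literals n and ~n.
Resolution eliminates this pair and disjoins the remaining literals (merging duplicates).

(~q | m)


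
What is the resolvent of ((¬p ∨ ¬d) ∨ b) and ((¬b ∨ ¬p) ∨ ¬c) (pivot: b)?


The clauses contain complementary literals b and ¬b.
Resolution eliminates this pair and disjoins the remaining literals (merging duplicates).

((¬p ∨ ¬d) ∨ ¬c)


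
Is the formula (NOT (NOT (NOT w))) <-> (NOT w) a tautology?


Build the truth table over {w}:
w | φ
-----
F | T
T | T
Every row evaluates to true.

Yes, it is a tautology.


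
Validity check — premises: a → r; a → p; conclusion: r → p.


This is (no valid rule). There exist truth assignments where the premises are all true but the conclusion is false.

Invalid.


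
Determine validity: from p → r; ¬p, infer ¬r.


This is denying the antecedent (fallacy). There exist truth assignments where the premises are all true but the conclusion is false.

Invalid.


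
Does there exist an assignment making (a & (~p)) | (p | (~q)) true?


Search for a satisfying assignment over {a, p, q}.
Try a=False, p=False, q=False: the formula evaluates to True.
A satisfying assignment exists.

Satisfiable.


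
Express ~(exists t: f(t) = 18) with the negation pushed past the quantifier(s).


¬(forall x: φ) = exists x: ¬φ, and ¬(exists x: φ) = forall x: ¬φ.
Apply to the existential statement.

forall t: ~(f(t) = 18)


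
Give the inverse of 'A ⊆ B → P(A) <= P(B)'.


The inverse of (P → Q) is (¬P → ¬Q). It is equivalent to the converse, not to the original.
Here P = 'A ⊆ B' and Q = 'P(A) <= P(B)'.

If not (A ⊆ B), then not (P(A) <= P(B)).


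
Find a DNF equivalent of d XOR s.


Step 1: d ⊕ s is true exactly when they disagree: (d ∧ ¬s) ∨ (¬d ∧ s).

(d AND (NOT s)) OR ((NOT d) AND s)


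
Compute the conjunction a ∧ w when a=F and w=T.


Conjunction is true only when both operands are true.
Substitute: a=F, w=T.
F ∧ T evaluates to F.

F


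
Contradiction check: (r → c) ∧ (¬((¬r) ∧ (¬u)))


Truth table over {c, r, u}:
c | r | u | φ
-------------
F | F | F | F
T | F | F | F
F | T | F | F
T | T | F | T
F | F | T | T
T | F | T | T
F | T | T | F
T | T | T | T
Satisfying assignment at row 4: c=T, r=T, u=F gives T.

No, it is not a contradiction.


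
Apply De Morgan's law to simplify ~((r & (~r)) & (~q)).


De Morgan: the negation of a conjunction is the disjunction of the negations.
Distribute ~ across &, flipping it to |, and negate each literal.

((~r) | r) | q


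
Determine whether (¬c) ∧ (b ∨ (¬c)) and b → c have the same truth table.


Compare truth tables:
b | c | φ | ψ
-------------
F | F | T | T
T | F | T | F
F | T | F | T
T | T | F | T
They differ at row 2 (b=T, c=F): φ=T but ψ=F.

No, they are not logically equivalent.


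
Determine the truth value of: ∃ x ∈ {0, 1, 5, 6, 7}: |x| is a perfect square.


Evaluate the predicate on each element: 0:T, 1:T, 5:F, 6:F, 7:F.
Witness x = 0 satisfies the predicate.

T


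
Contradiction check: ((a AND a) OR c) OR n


Truth table over {a, c, n}:
a | c | n | φ
-------------
F | F | F | F
T | F | F | T
F | T | F | T
T | T | F | T
F | F | T | T
T | F | T | T
F | T | T | T
T | T | T | T
Satisfying assignment at row 2: a=T, c=F, n=F gives T.

No, it is not a contradiction.


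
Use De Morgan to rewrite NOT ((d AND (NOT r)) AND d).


De Morgan: the negation of a conjunction is the disjunction of the negations.
Distribute NOT across AND, flipping it to OR, and negate each literal.

((NOT d) OR r) OR (NOT d)


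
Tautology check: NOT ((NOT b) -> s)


Build the truth table over {b, s}:
b | s | φ
---------
F | F | T
T | F | F
F | T | F
T | T | F
Counterexample at row 2: with b=T, s=F, the formula is F.

No, it is not a tautology.


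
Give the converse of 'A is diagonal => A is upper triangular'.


The converse of (P → Q) is (Q → P). It is not in general equivalent to the original.
Here P = 'A is diagonal' and Q = 'A is upper triangular'.

If A is upper triangular, then A is diagonal.


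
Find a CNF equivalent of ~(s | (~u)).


Step 1: Apply De Morgan: ¬(s ∨ (¬u)) = ¬s ∧ ¬(¬u).
Step 2: Eliminate any double negations (¬¬X = X).

(~s) & u


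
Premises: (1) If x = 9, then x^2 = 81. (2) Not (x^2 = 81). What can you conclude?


Modus tollens: from (P → Q) and ¬Q, infer ¬P.
Q = 'x^2 = 81' is denied; since P → Q, P must also fail.

Not (x = 9).


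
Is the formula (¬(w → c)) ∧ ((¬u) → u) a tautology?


Build the truth table over {c, u, w}:
c | u | w | φ
-------------
F | F | F | F
T | F | F | F
F | T | F | F
T | T | F | F
F | F | T | F
T | F | T | F
F | T | T | T
T | T | T | F
Counterexample at row 1: with c=F, u=F, w=F, the formula is F.

No, it is not a tautology.


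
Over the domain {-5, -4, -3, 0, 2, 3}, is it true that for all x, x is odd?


Evaluate the predicate on each element: -5:T, -4:F, -3:T, 0:F, 2:F, 3:T.
Counterexample x = -4 fails the predicate.

F


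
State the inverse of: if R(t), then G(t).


The inverse of (P → Q) is (¬P → ¬Q). It is equivalent to the converse, not to the original.
Here P = 'R(t)' and Q = 'G(t)'.

If not (R(t)), then not (G(t)).


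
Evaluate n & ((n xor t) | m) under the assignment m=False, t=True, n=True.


Substitute m=False, t=True, n=True:
n xor t = True xor True = False
(n xor t) | m = False | False = False
n & ((n xor t) | m) = True & False = False

False


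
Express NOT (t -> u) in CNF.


Step 1: Rewrite t → u as ¬t ∨ u.
Step 2: Negate: ¬(¬t ∨ u) = t ∧ ¬u (De Morgan + double negation).

t AND (NOT u)


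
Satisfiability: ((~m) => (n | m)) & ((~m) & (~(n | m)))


Check all 4 assignments over {m, n}:
m | n | φ
---------
False | False | False
True | False | False
False | True | False
True | True | False
No assignment makes the formula true.

Unsatisfiable.


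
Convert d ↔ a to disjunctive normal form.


Step 1: d ↔ a is true exactly when both agree: (d ∧ a) ∨ (¬d ∧ ¬a).

(d ∧ a) ∨ ((¬d) ∧ (¬a))


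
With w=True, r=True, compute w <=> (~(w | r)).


Substitute w=True, r=True:
w | r = True | True = True
~(w | r) = False
w <=> (~(w | r)) = True <=> False = False

False


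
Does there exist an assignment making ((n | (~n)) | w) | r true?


Search for a satisfying assignment over {n, r, w}.
Try n=False, r=False, w=False: the formula evaluates to True.
A satisfying assignment exists.

Satisfiable.


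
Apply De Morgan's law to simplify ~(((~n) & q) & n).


De Morgan: the negation of a conjunction is the disjunction of the negations.
Distribute ~ across &, flipping it to |, and negate each literal.

(n | (~q)) | (~n)


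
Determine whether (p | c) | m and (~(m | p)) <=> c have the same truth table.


Compare truth tables:
c | m | p | φ | ψ
-----------------
False | False | False | False | False
True | False | False | True | True
False | True | False | True | True
True | True | False | True | False
False | False | True | True | True
True | False | True | True | False
False | True | True | True | True
True | True | True | True | False
They differ at row 4 (c=True, m=True, p=False): φ=True but ψ=False.

No, they are not logically equivalent.


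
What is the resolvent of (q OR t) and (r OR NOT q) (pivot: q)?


The clauses contain complementary literals q and NOTq.
Resolution eliminates this pair and disjoins the remaining literals (merging duplicates).

(t OR r)


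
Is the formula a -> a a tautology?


Build the truth table over {a}:
a | φ
-----
F | T
T | T
Every row evaluates to true.

Yes, it is a tautology.


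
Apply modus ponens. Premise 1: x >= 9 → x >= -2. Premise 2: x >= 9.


Modus ponens: from (P → Q) and P, infer Q.
P = 'x >= 9' is asserted, and P → Q holds, so Q follows.

x >= -2.


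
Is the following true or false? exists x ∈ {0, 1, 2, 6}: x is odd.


Evaluate the predicate on each element: 0:False, 1:True, 2:False, 6:False.
Witness x = 1 satisfies the predicate.

True


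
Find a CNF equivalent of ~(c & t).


Step 1: Apply De Morgan: ¬(c ∧ t) = ¬c ∨ ¬t.

(~c) | (~t)


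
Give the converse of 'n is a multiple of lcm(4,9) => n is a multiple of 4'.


The converse of (P → Q) is (Q → P). It is not in general equivalent to the original.
Here P = 'n is a multiple of lcm(4,9)' and Q = 'n is a multiple of 4'.

If n is a multiple of 4, then n is a multiple of lcm(4,9).


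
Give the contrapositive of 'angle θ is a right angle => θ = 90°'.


The contrapositive of (P → Q) is (¬Q → ¬P); it is logically equivalent to the original.
Here P = 'angle θ is a right angle' and Q = 'θ = 90°'.

If not (θ = 90°), then not (angle θ is a right angle).


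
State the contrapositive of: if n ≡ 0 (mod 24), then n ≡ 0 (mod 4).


The contrapositive of (P → Q) is (¬Q → ¬P); it is logically equivalent to the original.
Here P = 'n ≡ 0 (mod 24)' and Q = 'n ≡ 0 (mod 4)'.

If not (n ≡ 0 (mod 4)), then not (n ≡ 0 (mod 24)).


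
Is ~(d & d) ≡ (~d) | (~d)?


Compare truth tables:
d | φ | ψ
---------
False | True | True
True | False | False
The columns φ and ψ agree on every row.

Yes, they are logically equivalent.


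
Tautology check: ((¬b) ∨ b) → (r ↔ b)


Build the truth table over {b, r}:
b | r | φ
---------
F | F | T
T | F | F
F | T | F
T | T | T
Counterexample at row 2: with b=T, r=F, the formula is F.

No, it is not a tautology.


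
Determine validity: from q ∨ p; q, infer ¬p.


This is affirming a disjunct (fallacy). There exist truth assignments where the premises are all true but the conclusion is false.

Invalid.


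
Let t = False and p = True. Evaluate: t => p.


Implication is false only when antecedent is true and consequent is false.
Substitute: t=False, p=True.
False => True evaluates to True.

True


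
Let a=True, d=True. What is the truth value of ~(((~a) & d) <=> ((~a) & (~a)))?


Substitute a=True, d=True:
~a = False
(~a) & d = False & True = False
~a = False
~a = False
(~a) & (~a) = False & False = False
((~a) & d) <=> ((~a) & (~a)) = False <=> False = True
~(((~a) & d) <=> ((~a) & (~a))) = False

False


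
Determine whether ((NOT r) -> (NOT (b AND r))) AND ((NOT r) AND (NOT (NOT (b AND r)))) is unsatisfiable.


Truth table over {b, r}:
b | r | φ
---------
F | F | F
T | F | F
F | T | F
T | T | F
Every row is false.

Yes, it is a contradiction.


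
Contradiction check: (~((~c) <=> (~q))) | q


Truth table over {c, q}:
c | q | φ
---------
False | False | False
True | False | True
False | True | True
True | True | True
Satisfying assignment at row 2: c=True, q=False gives True.

No, it is not a contradiction.


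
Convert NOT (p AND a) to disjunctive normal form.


Step 1: Apply De Morgan: ¬(p ∧ a) = ¬p ∨ ¬a.

(NOT p) OR (NOT a)


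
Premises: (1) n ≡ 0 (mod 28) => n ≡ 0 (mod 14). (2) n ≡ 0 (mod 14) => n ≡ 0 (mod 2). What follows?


Hypothetical syllogism: from (P → Q) and (Q → R), infer (P → R).
Chain the two implications through the shared middle term 'n ≡ 0 (mod 14)'.

n ≡ 0 (mod 28) => n ≡ 0 (mod 2)


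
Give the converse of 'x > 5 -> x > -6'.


The converse of (P → Q) is (Q → P). It is not in general equivalent to the original.
Here P = 'x > 5' and Q = 'x > -6'.

If x > -6, then x > 5.


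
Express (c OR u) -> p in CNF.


Step 1: Rewrite as ¬(c ∨ u) ∨ p = (¬c ∧ ¬u) ∨ p.
Step 2: Distribute ∨ over ∧.

((NOT c) OR p) AND ((NOT u) OR p)


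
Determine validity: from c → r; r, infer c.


This is affirming the consequent (fallacy). There exist truth assignments where the premises are all true but the conclusion is false.

Invalid.


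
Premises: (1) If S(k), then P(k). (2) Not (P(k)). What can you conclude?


Modus tollens: from (P → Q) and ¬Q, infer ¬P.
Q = 'P(k)' is denied; since P → Q, P must also fail.

Not (S(k)).


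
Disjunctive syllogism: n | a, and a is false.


Disjunctive syllogism: from (P ∨ Q) and ¬P, infer Q.
One disjunct, 'a', is ruled out; the other must hold.

n


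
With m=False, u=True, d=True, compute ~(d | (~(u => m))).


Substitute m=False, u=True, d=True:
u => m = True => False = False
~(u => m) = True
d | (~(u => m)) = True | True = True
~(d | (~(u => m))) = False

False


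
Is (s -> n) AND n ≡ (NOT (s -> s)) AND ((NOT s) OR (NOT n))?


Compare truth tables:
n | s | φ | ψ
-------------
F | F | F | F
T | F | T | F
F | T | F | F
T | T | T | F
They differ at row 2 (n=T, s=F): φ=T but ψ=F.

No, they are not logically equivalent.


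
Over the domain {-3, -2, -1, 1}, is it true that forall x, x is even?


Evaluate the predicate on each element: -3:False, -2:True, -1:False, 1:False.
Counterexample x = -3 fails the predicate.

False


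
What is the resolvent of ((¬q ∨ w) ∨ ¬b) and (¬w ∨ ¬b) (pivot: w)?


The clauses contain complementary literals w and ¬w.
Resolution eliminates this pair and disjoins the remaining literals (merging duplicates).

(¬b ∨ ¬q)


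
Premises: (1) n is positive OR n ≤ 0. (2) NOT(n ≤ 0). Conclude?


Disjunctive syllogism: from (P ∨ Q) and ¬P, infer Q.
One disjunct, 'n ≤ 0', is ruled out; the other must hold.

n is positive


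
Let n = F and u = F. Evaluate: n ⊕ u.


Exclusive or is true when exactly one operand is true.
Substitute: n=F, u=F.
F ⊕ F evaluates to F.

F


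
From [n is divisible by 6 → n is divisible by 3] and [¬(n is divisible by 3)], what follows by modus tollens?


Modus tollens: from (P → Q) and ¬Q, infer ¬P.
Q = 'n is divisible by 3' is denied; since P → Q, P must also fail.

Not (n is divisible by 6).


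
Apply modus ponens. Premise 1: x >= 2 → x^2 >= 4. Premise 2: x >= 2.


Modus ponens: from (P → Q) and P, infer Q.
P = 'x >= 2' is asserted, and P → Q holds, so Q follows.

x^2 >= 4.


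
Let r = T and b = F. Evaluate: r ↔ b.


Biconditional is true when both operands have the same truth value.
Substitute: r=T, b=F.
T ↔ F evaluates to F.

F


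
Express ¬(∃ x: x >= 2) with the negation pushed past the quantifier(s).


¬(∀ x: φ) = ∃ x: ¬φ, and ¬(∃ x: φ) = ∀ x: ¬φ.
Apply to the existential statement.

∀ x: ¬(x >= 2)


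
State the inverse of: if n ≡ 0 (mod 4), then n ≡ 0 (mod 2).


The inverse of (P → Q) is (¬P → ¬Q). It is equivalent to the converse, not to the original.
Here P = 'n ≡ 0 (mod 4)' and Q = 'n ≡ 0 (mod 2)'.

If not (n ≡ 0 (mod 4)), then not (n ≡ 0 (mod 2)).


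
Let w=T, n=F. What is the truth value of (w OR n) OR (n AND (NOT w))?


Substitute w=T, n=F:
w OR n = T OR F = T
NOT w = F
n AND (NOT w) = F AND F = F
(w OR n) OR (n AND (NOT w)) = T OR F = T

T


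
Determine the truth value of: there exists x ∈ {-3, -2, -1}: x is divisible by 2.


Evaluate the predicate on each element: -3:F, -2:T, -1:F.
Witness x = -2 satisfies the predicate.

T


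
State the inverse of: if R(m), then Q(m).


The inverse of (P → Q) is (¬P → ¬Q). It is equivalent to the converse, not to the original.
Here P = 'R(m)' and Q = 'Q(m)'.

If not (R(m)), then not (Q(m)).


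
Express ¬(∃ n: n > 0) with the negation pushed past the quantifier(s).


¬(∀ x: φ) = ∃ x: ¬φ, and ¬(∃ x: φ) = ∀ x: ¬φ.
Apply to the existential statement.

∀ n: ¬(n > 0)


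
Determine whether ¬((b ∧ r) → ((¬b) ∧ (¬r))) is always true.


Build the truth table over {b, r}:
b | r | φ
---------
F | F | F
T | F | F
F | T | F
T | T | T
Counterexample at row 1: with b=F, r=F, the formula is F.

No, it is not a tautology.


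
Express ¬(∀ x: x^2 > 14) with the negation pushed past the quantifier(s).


¬(∀ x: φ) = ∃ x: ¬φ, and ¬(∃ x: φ) = ∀ x: ¬φ.
Apply to the universal statement.

∃ x: ¬(x^2 > 14)


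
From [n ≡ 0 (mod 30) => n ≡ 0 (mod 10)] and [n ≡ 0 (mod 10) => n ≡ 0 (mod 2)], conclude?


Hypothetical syllogism: from (P → Q) and (Q → R), infer (P → R).
Chain the two implications through the shared middle term 'n ≡ 0 (mod 10)'.

n ≡ 0 (mod 30) => n ≡ 0 (mod 2)


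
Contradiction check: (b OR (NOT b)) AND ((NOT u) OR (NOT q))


Truth table over {b, q, u}:
b | q | u | φ
-------------
F | F | F | T
T | F | F | T
F | T | F | T
T | T | F | T
F | F | T | T
T | F | T | T
F | T | T | F
T | T | T | F
Satisfying assignment at row 1: b=F, q=F, u=F gives T.

No, it is not a contradiction.


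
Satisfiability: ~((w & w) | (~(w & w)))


Check all 2 assignments over {w}:
w | φ
-----
False | False
True | False
No assignment makes the formula true.

Unsatisfiable.


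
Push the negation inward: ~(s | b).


De Morgan: the negation of a disjunction is the conjunction of the negations.
Distribute ~ across |, flipping it to &, and negate each literal.

(~s) & (~b)


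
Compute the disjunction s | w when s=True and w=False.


Disjunction is false only when both operands are false.
Substitute: s=True, w=False.
True | False evaluates to True.

True


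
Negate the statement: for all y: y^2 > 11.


¬(for all x: φ) = there exists x: ¬φ, and ¬(there exists x: φ) = for all x: ¬φ.
Apply to the universal statement.

there exists y: NOT(y^2 > 11)


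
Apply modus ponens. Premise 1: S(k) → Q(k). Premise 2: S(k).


Modus ponens: from (P → Q) and P, infer Q.
P = 'S(k)' is asserted, and P → Q holds, so Q follows.

Q(k).


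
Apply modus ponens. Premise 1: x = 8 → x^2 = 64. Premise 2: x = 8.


Modus ponens: from (P → Q) and P, infer Q.
P = 'x = 8' is asserted, and P → Q holds, so Q follows.

x^2 = 64.


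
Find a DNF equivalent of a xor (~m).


Step 1: a ⊕ (¬m) is true exactly when they disagree: (a ∧ ¬(¬m)) ∨ (¬a ∧ (¬m)).
Step 2: Eliminate any double negations (¬¬X = X).

(a & m) | ((~a) & (~m))


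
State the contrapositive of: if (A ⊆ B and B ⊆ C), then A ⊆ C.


The contrapositive of (P → Q) is (¬Q → ¬P); it is logically equivalent to the original.
Here P = '(A ⊆ B and B ⊆ C)' and Q = 'A ⊆ C'.

If not (A ⊆ C), then not ((A ⊆ B and B ⊆ C)).


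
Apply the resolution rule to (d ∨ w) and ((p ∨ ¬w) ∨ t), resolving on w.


The clauses contain complementary literals w and ¬w.
Resolution eliminates this pair and disjoins the remaining literals (merging duplicates).

((d ∨ p) ∨ t)


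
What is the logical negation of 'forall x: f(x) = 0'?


¬(forall x: φ) = exists x: ¬φ, and ¬(exists x: φ) = forall x: ¬φ.
Apply to the universal statement.

exists x: ~(f(x) = 0)


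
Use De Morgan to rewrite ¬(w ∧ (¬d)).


De Morgan: the negation of a conjunction is the disjunction of the negations.
Distribute ¬ across ∧, flipping it to ∨, and negate each literal.

(¬w) ∨ d


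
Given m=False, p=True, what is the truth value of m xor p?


Exclusive or is true when exactly one operand is true.
Substitute: m=False, p=True.
False xor True evaluates to True.

True


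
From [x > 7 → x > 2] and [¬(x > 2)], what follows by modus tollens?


Modus tollens: from (P → Q) and ¬Q, infer ¬P.
Q = 'x > 2' is denied; since P → Q, P must also fail.

Not (x > 7).


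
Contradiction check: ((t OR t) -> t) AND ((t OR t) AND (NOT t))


Truth table over {t}:
t | φ
-----
F | F
T | F
Every row is false.

Yes, it is a contradiction.


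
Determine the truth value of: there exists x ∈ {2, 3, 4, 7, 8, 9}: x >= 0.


Evaluate the predicate on each element: 2:T, 3:T, 4:T, 7:T, 8:T, 9:T.
Witness x = 2 satisfies the predicate.

T


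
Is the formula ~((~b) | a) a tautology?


Build the truth table over {a, b}:
a | b | φ
---------
False | False | False
True | False | False
False | True | True
True | True | False
Counterexample at row 1: with a=False, b=False, the formula is False.

No, it is not a tautology.


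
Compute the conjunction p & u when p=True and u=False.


Conjunction is true only when both operands are true.
Substitute: p=True, u=False.
True & False evaluates to False.

False


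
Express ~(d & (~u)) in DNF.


Step 1: Apply De Morgan: ¬(d ∧ (¬u)) = ¬d ∨ ¬(¬u).
Step 2: Eliminate any double negations (¬¬X = X).

(~d) | u


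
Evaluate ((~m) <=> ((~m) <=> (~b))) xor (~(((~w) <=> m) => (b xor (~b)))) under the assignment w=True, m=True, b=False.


Substitute w=True, m=True, b=False:
… (earlier sub-steps elided)
~b = True
(~m) <=> (~b) = False <=> True = False
(~m) <=> ((~m) <=> (~b)) = False <=> False = True
~w = False
(~w) <=> m = False <=> True = False
~b = True
b xor (~b) = False xor True = True
((~w) <=> m) => (b xor (~b)) = False => True = True
~(((~w) <=> m) => (b xor (~b))) = False
((~m) <=> ((~m) <=> (~b))) xor (~(((~w) <=> m) => (b xor (~b)))) = True xor False = True

True


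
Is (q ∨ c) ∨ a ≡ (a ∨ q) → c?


Compare truth tables:
a | c | q | φ | ψ
-----------------
F | F | F | F | T
T | F | F | T | F
F | T | F | T | T
T | T | F | T | T
F | F | T | T | F
T | F | T | T | F
F | T | T | T | T
T | T | T | T | T
They differ at row 1 (a=F, c=F, q=F): φ=F but ψ=T.

No, they are not logically equivalent.


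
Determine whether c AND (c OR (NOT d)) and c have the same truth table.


Compare truth tables:
c | d | φ | ψ
-------------
F | F | F | F
T | F | T | T
F | T | F | F
T | T | T | T
The columns φ and ψ agree on every row.

Yes, they are logically equivalent.


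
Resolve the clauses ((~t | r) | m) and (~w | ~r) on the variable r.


The clauses contain complementary literals r and ~r.
Resolution eliminates this pair and disjoins the remaining literals (merging duplicates).

((m | ~t) | ~w)


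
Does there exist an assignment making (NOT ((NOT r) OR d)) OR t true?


Search for a satisfying assignment over {d, r, t}.
Try d=F, r=T, t=F: the formula evaluates to T.
A satisfying assignment exists.

Satisfiable.


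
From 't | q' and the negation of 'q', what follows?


Disjunctive syllogism: from (P ∨ Q) and ¬P, infer Q.
One disjunct, 'q', is ruled out; the other must hold.

t


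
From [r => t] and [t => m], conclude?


Hypothetical syllogism: from (P → Q) and (Q → R), infer (P → R).
Chain the two implications through the shared middle term 't'.

r => m


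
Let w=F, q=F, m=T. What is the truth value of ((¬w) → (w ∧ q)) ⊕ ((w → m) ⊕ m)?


Substitute w=F, q=F, m=T:
¬w = T
w ∧ q = F ∧ F = F
(¬w) → (w ∧ q) = T → F = F
w → m = F → T = T
(w → m) ⊕ m = T ⊕ T = F
((¬w) → (w ∧ q)) ⊕ ((w → m) ⊕ m) = F ⊕ F = F

F


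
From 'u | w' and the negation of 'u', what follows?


Disjunctive syllogism: from (P ∨ Q) and ¬P, infer Q.
One disjunct, 'u', is ruled out; the other must hold.

w


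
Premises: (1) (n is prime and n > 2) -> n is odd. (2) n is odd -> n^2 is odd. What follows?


Hypothetical syllogism: from (P → Q) and (Q → R), infer (P → R).
Chain the two implications through the shared middle term 'n is odd'.

(n is prime and n > 2) -> n^2 is odd


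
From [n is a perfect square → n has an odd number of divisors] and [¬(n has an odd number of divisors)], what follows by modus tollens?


Modus tollens: from (P → Q) and ¬Q, infer ¬P.
Q = 'n has an odd number of divisors' is denied; since P → Q, P must also fail.

Not (n is a perfect square).


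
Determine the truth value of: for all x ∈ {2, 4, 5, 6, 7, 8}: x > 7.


Evaluate the predicate on each element: 2:F, 4:F, 5:F, 6:F, 7:F, 8:T.
Counterexample x = 2 fails the predicate.

F


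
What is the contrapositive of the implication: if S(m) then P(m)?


The contrapositive of (P → Q) is (¬Q → ¬P); it is logically equivalent to the original.
Here P = 'S(m)' and Q = 'P(m)'.

If not (P(m)), then not (S(m)).


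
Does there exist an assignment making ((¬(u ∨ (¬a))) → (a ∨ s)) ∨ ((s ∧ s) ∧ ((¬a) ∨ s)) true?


Search for a satisfying assignment over {a, s, u}.
Try a=F, s=F, u=F: the formula evaluates to T.
A satisfying assignment exists.

Satisfiable.


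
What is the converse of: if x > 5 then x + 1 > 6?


The converse of (P → Q) is (Q → P). It is not in general equivalent to the original.
Here P = 'x > 5' and Q = 'x + 1 > 6'.

If x + 1 > 6, then x > 5.


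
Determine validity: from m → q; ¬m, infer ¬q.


This is denying the antecedent (fallacy). There exist truth assignments where the premises are all true but the conclusion is false.

Invalid.


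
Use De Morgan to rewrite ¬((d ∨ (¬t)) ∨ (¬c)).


De Morgan: the negation of a disjunction is the conjunction of the negations.
Distribute ¬ across ∨, flipping it to ∧, and negate each literal.

((¬d) ∧ t) ∧ c


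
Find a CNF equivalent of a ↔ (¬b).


Step 1: Rewrite a ↔ (¬b) as (a → (¬b)) ∧ ((¬b) → a).
Step 2: Rewrite each implication as a disjunction.
Step 3: Eliminate any double negations (¬¬X = X).

((¬a) ∨ (¬b)) ∧ (b ∨ a)


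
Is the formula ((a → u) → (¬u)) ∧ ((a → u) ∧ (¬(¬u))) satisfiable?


Check all 4 assignments over {a, u}:
a | u | φ
---------
F | F | F
T | F | F
F | T | F
T | T | F
No assignment makes the formula true.

Unsatisfiable.


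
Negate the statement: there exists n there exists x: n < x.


Negation flips each quantifier (∀↔∃) and negates the inner predicate.
¬(there exists n there exists x: φ) = for all n for all x: ¬φ.

for all n for all x: NOT(n < x)


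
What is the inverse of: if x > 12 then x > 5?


The inverse of (P → Q) is (¬P → ¬Q). It is equivalent to the converse, not to the original.
Here P = 'x > 12' and Q = 'x > 5'.

If not (x > 12), then not (x > 5).


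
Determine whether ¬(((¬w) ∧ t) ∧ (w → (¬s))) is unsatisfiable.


Truth table over {s, t, w}:
s | t | w | φ
-------------
F | F | F | T
T | F | F | T
F | T | F | F
T | T | F | F
F | F | T | T
T | F | T | T
F | T | T | T
T | T | T | T
Satisfying assignment at row 1: s=F, t=F, w=F gives T.

No, it is not a contradiction.


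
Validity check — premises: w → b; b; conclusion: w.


This is affirming the consequent (fallacy). There exist truth assignments where the premises are all true but the conclusion is false.

Invalid.


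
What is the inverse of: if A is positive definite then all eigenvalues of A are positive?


The inverse of (P → Q) is (¬P → ¬Q). It is equivalent to the converse, not to the original.
Here P = 'A is positive definite' and Q = 'all eigenvalues of A are positive'.

If not (A is positive definite), then not (all eigenvalues of A are positive).


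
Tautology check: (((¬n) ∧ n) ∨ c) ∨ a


Build the truth table over {a, c, n}:
a | c | n | φ
-------------
F | F | F | F
T | F | F | T
F | T | F | T
T | T | F | T
F | F | T | F
T | F | T | T
F | T | T | T
T | T | T | T
Counterexample at row 1: with a=F, c=F, n=F, the formula is F.

No, it is not a tautology.


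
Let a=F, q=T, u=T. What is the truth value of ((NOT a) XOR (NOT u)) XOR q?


Substitute a=F, q=T, u=T:
NOT a = T
NOT u = F
(NOT a) XOR (NOT u) = T XOR F = T
((NOT a) XOR (NOT u)) XOR q = T XOR T = F

F


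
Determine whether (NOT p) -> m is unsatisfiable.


Truth table over {m, p}:
m | p | φ
---------
F | F | F
T | F | T
F | T | T
T | T | T
Satisfying assignment at row 2: m=T, p=F gives T.

No, it is not a contradiction.


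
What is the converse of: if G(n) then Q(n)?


The converse of (P → Q) is (Q → P). It is not in general equivalent to the original.
Here P = 'G(n)' and Q = 'Q(n)'.

If Q(n), then G(n).


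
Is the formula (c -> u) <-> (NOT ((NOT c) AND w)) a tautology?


Build the truth table over {c, u, w}:
c | u | w | φ
-------------
F | F | F | T
T | F | F | F
F | T | F | T
T | T | F | T
F | F | T | F
T | F | T | F
F | T | T | F
T | T | T | T
Counterexample at row 2: with c=T, u=F, w=F, the formula is F.

No, it is not a tautology.


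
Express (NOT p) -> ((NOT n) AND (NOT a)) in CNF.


Step 1: Rewrite (¬p) → ((¬n) ∧ (¬a)) as ¬(¬p) ∨ ((¬n) ∧ (¬a)).
Step 2: Distribute ∨ over ∧.
Step 3: Eliminate any double negations (¬¬X = X).

(p OR (NOT n)) AND (p OR (NOT a))


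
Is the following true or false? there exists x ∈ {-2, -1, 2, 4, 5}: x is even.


Evaluate the predicate on each element: -2:T, -1:F, 2:T, 4:T, 5:F.
Witness x = -2 satisfies the predicate.

T
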